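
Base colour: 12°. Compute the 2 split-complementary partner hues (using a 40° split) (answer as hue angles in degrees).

Split-complementary hues sit 40° either side of the complement.
Complement of 12°: 12 + 180 = 192°
192 − 40 = 152°
192 + 40 = 232°

152° and 232°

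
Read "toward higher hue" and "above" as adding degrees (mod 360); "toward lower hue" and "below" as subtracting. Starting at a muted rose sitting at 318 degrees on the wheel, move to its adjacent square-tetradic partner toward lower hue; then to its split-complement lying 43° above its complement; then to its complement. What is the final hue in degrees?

271°

square ↓ −90°: 318 − 90 = 228°
split-comp 43° ↑ +223°: 228 + 223 = 451 → 451 − 360 = 91°
complement +180°: 91 + 180 = 271°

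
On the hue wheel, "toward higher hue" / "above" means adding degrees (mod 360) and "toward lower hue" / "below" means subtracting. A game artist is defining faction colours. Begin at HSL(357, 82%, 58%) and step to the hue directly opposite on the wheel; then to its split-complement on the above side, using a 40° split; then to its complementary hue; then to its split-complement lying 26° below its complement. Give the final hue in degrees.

11°

complement +180°: 357 + 180 = 537 → 537 − 360 = 177°
split-comp 40° ↑ +220°: 177 + 220 = 397 → 397 − 360 = 37°
complement +180°: 37 + 180 = 217°
split-comp 26° ↓ +154°: 217 + 154 = 371 → 371 − 360 = 11°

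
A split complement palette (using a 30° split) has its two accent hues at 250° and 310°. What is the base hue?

The accents sit 30° either side of the complement, so the complement is their short-arc midpoint on the wheel.
Short-arc midpoint of 250° and 310°: 280°.
Base is 180° from the complement: 280 − 180 = 100°

100°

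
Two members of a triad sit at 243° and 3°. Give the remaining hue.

123°

A triad spaces three hues 120° apart.
The full set is {3°, 123°, 243°}.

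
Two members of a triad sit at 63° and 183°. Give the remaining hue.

A triad spaces three hues 120° apart.
The full set is {63°, 183°, 303°}.

303°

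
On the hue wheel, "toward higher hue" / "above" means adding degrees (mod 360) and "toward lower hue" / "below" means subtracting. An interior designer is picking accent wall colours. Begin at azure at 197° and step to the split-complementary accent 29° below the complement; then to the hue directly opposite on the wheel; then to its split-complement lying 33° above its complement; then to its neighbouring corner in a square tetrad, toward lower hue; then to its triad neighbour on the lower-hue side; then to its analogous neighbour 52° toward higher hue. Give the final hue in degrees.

223°

+151° (split-comp 29° ↓): 197 + 151 = 348°
+180° (complement): 348 + 180 = 528 → 528 − 360 = 168°
+213° (split-comp 33° ↑): 168 + 213 = 381 → 381 − 360 = 21°
−90° (square ↓): 21 − 90 = -69 → -69 + 360 = 291°
−120° (triadic ↓): 291 − 120 = 171°
+52° (analog 52° ↑): 171 + 52 = 223°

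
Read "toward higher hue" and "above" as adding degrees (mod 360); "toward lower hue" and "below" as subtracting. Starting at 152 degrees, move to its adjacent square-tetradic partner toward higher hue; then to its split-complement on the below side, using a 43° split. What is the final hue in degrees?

19°

152 + 90 = 242°   (square ↑)
242 + 137 = 379 → 379 − 360 = 19°   (split-comp 43° ↓)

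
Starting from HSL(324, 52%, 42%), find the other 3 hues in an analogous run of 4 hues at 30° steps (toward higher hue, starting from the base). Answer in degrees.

354°, 24°, and 54°

Analogous hues sit every 30° along the wheel.
324 + 30 = 354°
324 + 60 = 384 → 384 − 360 = 24°
324 + 90 = 414 → 414 − 360 = 54°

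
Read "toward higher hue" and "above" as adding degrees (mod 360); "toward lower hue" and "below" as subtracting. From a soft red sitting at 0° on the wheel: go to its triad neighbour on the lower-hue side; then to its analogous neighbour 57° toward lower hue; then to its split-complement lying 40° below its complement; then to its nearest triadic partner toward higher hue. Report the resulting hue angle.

83°

−120° (triadic ↓): 0 − 120 = -120 → -120 + 360 = 240°
−57° (analog 57° ↓): 240 − 57 = 183°
+140° (split-comp 40° ↓): 183 + 140 = 323°
+120° (triadic ↑): 323 + 120 = 443 → 443 − 360 = 83°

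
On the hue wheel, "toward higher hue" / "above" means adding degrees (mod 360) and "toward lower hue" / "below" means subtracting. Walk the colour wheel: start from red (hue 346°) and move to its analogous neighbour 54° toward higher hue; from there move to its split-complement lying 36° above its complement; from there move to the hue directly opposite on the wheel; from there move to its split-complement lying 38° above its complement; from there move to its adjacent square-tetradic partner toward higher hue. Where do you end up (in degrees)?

analog 54° ↑ +54°: 346 + 54 = 400 → 400 − 360 = 40°
split-comp 36° ↑ +216°: 40 + 216 = 256°
complement +180°: 256 + 180 = 436 → 436 − 360 = 76°
split-comp 38° ↑ +218°: 76 + 218 = 294°
square ↑ +90°: 294 + 90 = 384 → 384 − 360 = 24°

24°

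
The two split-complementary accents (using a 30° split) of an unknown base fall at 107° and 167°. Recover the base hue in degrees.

The accents sit 30° either side of the complement, so the complement is their short-arc midpoint on the wheel.
Short-arc midpoint of 107° and 167°: 137°.
Base is 180° from the complement: 137 − 180 = -43 → -43 + 360 = 317°

317°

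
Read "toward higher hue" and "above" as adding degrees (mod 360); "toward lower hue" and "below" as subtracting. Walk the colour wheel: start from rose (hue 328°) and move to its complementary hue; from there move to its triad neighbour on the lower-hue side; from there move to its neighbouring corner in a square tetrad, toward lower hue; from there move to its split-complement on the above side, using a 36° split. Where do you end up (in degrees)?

154°

328 + 180 = 508 → 508 − 360 = 148°   (complement)
148 − 120 = 28°   (triadic ↓)
28 − 90 = -62 → -62 + 360 = 298°   (square ↓)
298 + 216 = 514 → 514 − 360 = 154°   (split-comp 36° ↑)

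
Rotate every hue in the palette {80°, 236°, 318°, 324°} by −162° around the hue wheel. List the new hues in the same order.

278°, 74°, 156°, 162°

80 − 162 = -82 → -82 + 360 = 278°
236 − 162 = 74°
318 − 162 = 156°
324 − 162 = 162°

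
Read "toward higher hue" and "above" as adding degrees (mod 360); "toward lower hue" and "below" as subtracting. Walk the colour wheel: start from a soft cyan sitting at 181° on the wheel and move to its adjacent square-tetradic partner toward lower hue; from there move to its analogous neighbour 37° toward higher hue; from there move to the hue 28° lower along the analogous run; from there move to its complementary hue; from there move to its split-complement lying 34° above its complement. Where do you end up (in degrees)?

square ↓ −90°: 181 − 90 = 91°
analog 37° ↑ +37°: 91 + 37 = 128°
analog 28° ↓ −28°: 128 − 28 = 100°
complement +180°: 100 + 180 = 280°
split-comp 34° ↑ +214°: 280 + 214 = 494 → 494 − 360 = 134°

134°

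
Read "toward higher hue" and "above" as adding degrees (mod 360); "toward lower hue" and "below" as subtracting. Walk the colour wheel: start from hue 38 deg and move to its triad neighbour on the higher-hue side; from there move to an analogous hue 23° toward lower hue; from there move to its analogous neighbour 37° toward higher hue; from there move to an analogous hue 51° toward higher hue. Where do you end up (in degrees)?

+120° (triadic ↑): 38 + 120 = 158°
−23° (analog 23° ↓): 158 − 23 = 135°
+37° (analog 37° ↑): 135 + 37 = 172°
+51° (analog 51° ↑): 172 + 51 = 223°

223°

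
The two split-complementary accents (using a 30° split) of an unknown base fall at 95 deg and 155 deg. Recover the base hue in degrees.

305°

The accents sit 30° either side of the complement, so the complement is their short-arc midpoint on the wheel.
Short-arc midpoint of 95° and 155°: 125°.
Base is 180° from the complement: 125 − 180 = -55 → -55 + 360 = 305°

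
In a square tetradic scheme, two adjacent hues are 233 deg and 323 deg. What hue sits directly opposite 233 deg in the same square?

53°

A square tetradic scheme places four hues 90° apart; opposite corners are 180° apart.
233 + 180 = 413 → 413 − 360 = 53°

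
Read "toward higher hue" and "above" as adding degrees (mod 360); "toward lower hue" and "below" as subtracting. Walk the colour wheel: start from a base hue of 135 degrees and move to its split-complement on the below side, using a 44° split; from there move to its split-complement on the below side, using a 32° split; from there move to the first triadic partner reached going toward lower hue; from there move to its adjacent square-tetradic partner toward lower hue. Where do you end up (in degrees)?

209°

split-comp 44° ↓ +136°: 135 + 136 = 271°
split-comp 32° ↓ +148°: 271 + 148 = 419 → 419 − 360 = 59°
triadic ↓ −120°: 59 − 120 = -61 → -61 + 360 = 299°
square ↓ −90°: 299 − 90 = 209°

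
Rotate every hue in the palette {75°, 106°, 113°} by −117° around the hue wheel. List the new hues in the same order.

75 − 117 = -42 → -42 + 360 = 318°
106 − 117 = -11 → -11 + 360 = 349°
113 − 117 = -4 → -4 + 360 = 356°

318°, 349°, 356°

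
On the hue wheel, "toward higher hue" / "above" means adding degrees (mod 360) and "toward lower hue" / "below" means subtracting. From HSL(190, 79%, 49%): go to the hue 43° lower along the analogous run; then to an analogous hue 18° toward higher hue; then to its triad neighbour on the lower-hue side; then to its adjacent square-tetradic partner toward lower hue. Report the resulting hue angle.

analog 43° ↓ −43°: 190 − 43 = 147°
analog 18° ↑ +18°: 147 + 18 = 165°
triadic ↓ −120°: 165 − 120 = 45°
square ↓ −90°: 45 − 90 = -45 → -45 + 360 = 315°

315°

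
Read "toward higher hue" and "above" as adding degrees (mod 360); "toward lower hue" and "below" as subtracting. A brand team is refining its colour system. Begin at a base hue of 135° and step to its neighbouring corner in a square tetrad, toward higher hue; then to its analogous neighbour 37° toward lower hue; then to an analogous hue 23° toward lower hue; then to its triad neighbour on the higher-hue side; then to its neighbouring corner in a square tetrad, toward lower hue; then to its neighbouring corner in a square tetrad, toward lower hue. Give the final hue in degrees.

+90° (square ↑): 135 + 90 = 225°
−37° (analog 37° ↓): 225 − 37 = 188°
−23° (analog 23° ↓): 188 − 23 = 165°
+120° (triadic ↑): 165 + 120 = 285°
−90° (square ↓): 285 − 90 = 195°
−90° (square ↓): 195 − 90 = 105°

105°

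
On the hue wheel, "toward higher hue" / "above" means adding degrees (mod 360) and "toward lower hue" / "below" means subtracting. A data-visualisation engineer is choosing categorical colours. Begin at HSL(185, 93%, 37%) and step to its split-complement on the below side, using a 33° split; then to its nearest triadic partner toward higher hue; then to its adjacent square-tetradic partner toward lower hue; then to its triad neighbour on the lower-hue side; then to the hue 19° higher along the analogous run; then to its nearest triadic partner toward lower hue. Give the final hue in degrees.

141°

185 + 147 = 332°   (split-comp 33° ↓)
332 + 120 = 452 → 452 − 360 = 92°   (triadic ↑)
92 − 90 = 2°   (square ↓)
2 − 120 = -118 → -118 + 360 = 242°   (triadic ↓)
242 + 19 = 261°   (analog 19° ↑)
261 − 120 = 141°   (triadic ↓)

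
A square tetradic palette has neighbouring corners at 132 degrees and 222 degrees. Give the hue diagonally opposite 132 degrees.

A square tetradic scheme places four hues 90° apart; opposite corners are 180° apart.
132 + 180 = 312°

312°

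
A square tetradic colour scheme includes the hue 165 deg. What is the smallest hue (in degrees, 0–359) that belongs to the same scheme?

75°

A square tetradic scheme places four hues every 90°.
The full set through 165° is {75°, 165°, 255°, 345°}.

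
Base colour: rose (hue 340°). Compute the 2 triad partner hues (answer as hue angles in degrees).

A triad places three hues 120° apart.
340 + 120 = 460 → 460 − 360 = 100°
340 + 240 = 580 → 580 − 360 = 220°

100° and 220°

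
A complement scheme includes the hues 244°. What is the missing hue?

64°

The complement sits 180° across the wheel.
The full set through 244° is {64°, 244°}.
Given {244°}, the missing hue is 64°.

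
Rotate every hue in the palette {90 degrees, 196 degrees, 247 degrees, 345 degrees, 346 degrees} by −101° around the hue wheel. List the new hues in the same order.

349°, 95°, 146°, 244°, 245°

90 − 101 = -11 → -11 + 360 = 349°
196 − 101 = 95°
247 − 101 = 146°
345 − 101 = 244°
346 − 101 = 245°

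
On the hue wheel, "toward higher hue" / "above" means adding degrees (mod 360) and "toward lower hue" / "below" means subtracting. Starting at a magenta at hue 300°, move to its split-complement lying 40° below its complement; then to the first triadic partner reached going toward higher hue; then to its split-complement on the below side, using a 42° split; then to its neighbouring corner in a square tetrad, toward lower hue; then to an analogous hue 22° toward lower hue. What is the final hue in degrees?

split-comp 40° ↓ +140°: 300 + 140 = 440 → 440 − 360 = 80°
triadic ↑ +120°: 80 + 120 = 200°
split-comp 42° ↓ +138°: 200 + 138 = 338°
square ↓ −90°: 338 − 90 = 248°
analog 22° ↓ −22°: 248 − 22 = 226°

226°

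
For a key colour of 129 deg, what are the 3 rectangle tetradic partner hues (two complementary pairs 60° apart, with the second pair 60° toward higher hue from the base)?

189°, 309° and 9°

A rectangular tetradic uses two complementary pairs 60° apart: offsets 0°, 60°, 180°, 240°.
129 + 60 = 189°
129 + 180 = 309°
129 + 240 = 369 → 369 − 360 = 9°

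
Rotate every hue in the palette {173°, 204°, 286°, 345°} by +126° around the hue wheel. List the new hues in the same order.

299°, 330°, 52°, 111°

173 + 126 = 299°
204 + 126 = 330°
286 + 126 = 412 → 412 − 360 = 52°
345 + 126 = 471 → 471 − 360 = 111°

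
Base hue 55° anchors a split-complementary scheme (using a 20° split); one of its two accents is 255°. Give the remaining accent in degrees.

Split-complementary hues sit 20° either side of the complement.
Complement of the base 55°: 55 + 180 = 235°
The given accent 255° is 20° one side of 235°; the other accent sits 20° the other side: 235 − 20 = 215°

215°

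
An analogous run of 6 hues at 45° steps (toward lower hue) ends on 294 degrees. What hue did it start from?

159°

5 steps of 45° (toward lower hue) give a net shift of −225°.
Start = end − shift: 294 + 225 = 519 → 519 − 360 = 159°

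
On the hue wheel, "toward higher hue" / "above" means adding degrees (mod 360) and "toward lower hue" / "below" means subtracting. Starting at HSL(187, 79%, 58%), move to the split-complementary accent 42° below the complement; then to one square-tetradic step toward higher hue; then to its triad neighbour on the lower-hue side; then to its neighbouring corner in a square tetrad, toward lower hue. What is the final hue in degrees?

205°

+138° (split-comp 42° ↓): 187 + 138 = 325°
+90° (square ↑): 325 + 90 = 415 → 415 − 360 = 55°
−120° (triadic ↓): 55 − 120 = -65 → -65 + 360 = 295°
−90° (square ↓): 295 − 90 = 205°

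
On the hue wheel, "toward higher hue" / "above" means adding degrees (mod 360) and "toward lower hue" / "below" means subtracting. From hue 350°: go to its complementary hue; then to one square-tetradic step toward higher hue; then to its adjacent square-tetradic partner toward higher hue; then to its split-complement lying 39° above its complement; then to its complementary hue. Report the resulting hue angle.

29°

+180° (complement): 350 + 180 = 530 → 530 − 360 = 170°
+90° (square ↑): 170 + 90 = 260°
+90° (square ↑): 260 + 90 = 350°
+219° (split-comp 39° ↑): 350 + 219 = 569 → 569 − 360 = 209°
+180° (complement): 209 + 180 = 389 → 389 − 360 = 29°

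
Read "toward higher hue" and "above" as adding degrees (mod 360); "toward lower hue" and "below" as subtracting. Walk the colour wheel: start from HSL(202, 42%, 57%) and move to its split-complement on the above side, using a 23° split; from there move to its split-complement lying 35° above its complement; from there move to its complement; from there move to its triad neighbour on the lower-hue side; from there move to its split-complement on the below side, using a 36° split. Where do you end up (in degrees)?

+203° (split-comp 23° ↑): 202 + 203 = 405 → 405 − 360 = 45°
+215° (split-comp 35° ↑): 45 + 215 = 260°
+180° (complement): 260 + 180 = 440 → 440 − 360 = 80°
−120° (triadic ↓): 80 − 120 = -40 → -40 + 360 = 320°
+144° (split-comp 36° ↓): 320 + 144 = 464 → 464 − 360 = 104°

104°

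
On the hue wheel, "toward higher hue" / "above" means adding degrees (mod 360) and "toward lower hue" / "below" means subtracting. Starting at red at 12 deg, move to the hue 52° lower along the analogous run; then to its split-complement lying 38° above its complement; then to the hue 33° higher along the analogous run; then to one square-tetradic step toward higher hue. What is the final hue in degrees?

12 − 52 = -40 → -40 + 360 = 320°   (analog 52° ↓)
320 + 218 = 538 → 538 − 360 = 178°   (split-comp 38° ↑)
178 + 33 = 211°   (analog 33° ↑)
211 + 90 = 301°   (square ↑)

301°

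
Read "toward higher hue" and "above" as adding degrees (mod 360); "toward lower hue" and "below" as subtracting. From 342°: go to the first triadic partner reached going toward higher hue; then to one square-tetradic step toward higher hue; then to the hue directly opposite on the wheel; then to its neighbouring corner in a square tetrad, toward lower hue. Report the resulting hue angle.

282°

+120° (triadic ↑): 342 + 120 = 462 → 462 − 360 = 102°
+90° (square ↑): 102 + 90 = 192°
+180° (complement): 192 + 180 = 372 → 372 − 360 = 12°
−90° (square ↓): 12 − 90 = -78 → -78 + 360 = 282°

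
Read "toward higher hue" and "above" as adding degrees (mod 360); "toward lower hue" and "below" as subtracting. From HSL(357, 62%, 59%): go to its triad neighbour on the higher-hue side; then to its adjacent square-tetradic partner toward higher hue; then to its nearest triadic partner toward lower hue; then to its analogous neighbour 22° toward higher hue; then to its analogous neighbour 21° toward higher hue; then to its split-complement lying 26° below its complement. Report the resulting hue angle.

+120° (triadic ↑): 357 + 120 = 477 → 477 − 360 = 117°
+90° (square ↑): 117 + 90 = 207°
−120° (triadic ↓): 207 − 120 = 87°
+22° (analog 22° ↑): 87 + 22 = 109°
+21° (analog 21° ↑): 109 + 21 = 130°
+154° (split-comp 26° ↓): 130 + 154 = 284°

284°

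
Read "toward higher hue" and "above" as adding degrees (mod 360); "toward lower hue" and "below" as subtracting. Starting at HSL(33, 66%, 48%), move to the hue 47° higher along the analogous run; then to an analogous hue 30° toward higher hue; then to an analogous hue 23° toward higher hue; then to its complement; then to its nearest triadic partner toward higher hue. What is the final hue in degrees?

73°

analog 47° ↑ +47°: 33 + 47 = 80°
analog 30° ↑ +30°: 80 + 30 = 110°
analog 23° ↑ +23°: 110 + 23 = 133°
complement +180°: 133 + 180 = 313°
triadic ↑ +120°: 313 + 120 = 433 → 433 − 360 = 73°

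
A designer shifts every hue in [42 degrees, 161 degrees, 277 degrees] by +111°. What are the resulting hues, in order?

153°, 272°, 28°

42 + 111 = 153°
161 + 111 = 272°
277 + 111 = 388 → 388 − 360 = 28°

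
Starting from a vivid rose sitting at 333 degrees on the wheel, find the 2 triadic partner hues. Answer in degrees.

93° and 213°

A triad places three hues 120° apart.
333 + 120 = 453 → 453 − 360 = 93°
333 + 240 = 573 → 573 − 360 = 213°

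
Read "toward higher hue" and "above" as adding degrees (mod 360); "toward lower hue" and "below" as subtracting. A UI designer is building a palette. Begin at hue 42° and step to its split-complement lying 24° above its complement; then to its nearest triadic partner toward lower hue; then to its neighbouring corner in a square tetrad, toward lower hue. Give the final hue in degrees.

42 + 204 = 246°   (split-comp 24° ↑)
246 − 120 = 126°   (triadic ↓)
126 − 90 = 36°   (square ↓)

36°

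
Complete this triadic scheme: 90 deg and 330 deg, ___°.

A triad places three hues 120° apart.
The full set through 90° is {90°, 210°, 330°}.
Given {90°, 330°}, the missing hue is 210°.

210°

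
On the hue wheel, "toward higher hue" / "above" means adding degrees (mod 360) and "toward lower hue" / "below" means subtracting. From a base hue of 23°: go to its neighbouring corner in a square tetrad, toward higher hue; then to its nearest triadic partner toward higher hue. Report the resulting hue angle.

23 + 90 = 113°   (square ↑)
113 + 120 = 233°   (triadic ↑)

233°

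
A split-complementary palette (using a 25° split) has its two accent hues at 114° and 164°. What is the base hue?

The accents sit 25° either side of the complement, so the complement is their short-arc midpoint on the wheel.
Short-arc midpoint of 114° and 164°: 139°.
Base is 180° from the complement: 139 − 180 = -41 → -41 + 360 = 319°

319°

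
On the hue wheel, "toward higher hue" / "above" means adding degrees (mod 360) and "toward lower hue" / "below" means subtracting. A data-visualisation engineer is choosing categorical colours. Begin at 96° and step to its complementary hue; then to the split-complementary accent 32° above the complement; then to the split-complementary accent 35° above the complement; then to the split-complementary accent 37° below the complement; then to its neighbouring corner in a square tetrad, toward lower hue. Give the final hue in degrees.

36°

complement +180°: 96 + 180 = 276°
split-comp 32° ↑ +212°: 276 + 212 = 488 → 488 − 360 = 128°
split-comp 35° ↑ +215°: 128 + 215 = 343°
split-comp 37° ↓ +143°: 343 + 143 = 486 → 486 − 360 = 126°
square ↓ −90°: 126 − 90 = 36°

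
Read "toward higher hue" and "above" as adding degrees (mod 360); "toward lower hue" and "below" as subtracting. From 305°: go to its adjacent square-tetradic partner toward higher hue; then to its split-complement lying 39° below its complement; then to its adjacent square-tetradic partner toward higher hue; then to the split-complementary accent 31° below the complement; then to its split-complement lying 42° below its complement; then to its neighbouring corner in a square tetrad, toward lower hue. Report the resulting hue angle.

square ↑ +90°: 305 + 90 = 395 → 395 − 360 = 35°
split-comp 39° ↓ +141°: 35 + 141 = 176°
square ↑ +90°: 176 + 90 = 266°
split-comp 31° ↓ +149°: 266 + 149 = 415 → 415 − 360 = 55°
split-comp 42° ↓ +138°: 55 + 138 = 193°
square ↓ −90°: 193 − 90 = 103°

103°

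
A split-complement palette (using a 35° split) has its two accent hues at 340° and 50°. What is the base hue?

The accents sit 35° either side of the complement, so the complement is their short-arc midpoint on the wheel.
Short-arc midpoint of 340° and 50°: 15°.
Base is 180° from the complement: 15 − 180 = -165 → -165 + 360 = 195°

195°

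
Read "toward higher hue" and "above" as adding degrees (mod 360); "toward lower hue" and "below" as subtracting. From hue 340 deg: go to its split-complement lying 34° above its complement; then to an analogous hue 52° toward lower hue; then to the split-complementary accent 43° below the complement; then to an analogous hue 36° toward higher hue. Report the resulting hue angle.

340 + 214 = 554 → 554 − 360 = 194°   (split-comp 34° ↑)
194 − 52 = 142°   (analog 52° ↓)
142 + 137 = 279°   (split-comp 43° ↓)
279 + 36 = 315°   (analog 36° ↑)

315°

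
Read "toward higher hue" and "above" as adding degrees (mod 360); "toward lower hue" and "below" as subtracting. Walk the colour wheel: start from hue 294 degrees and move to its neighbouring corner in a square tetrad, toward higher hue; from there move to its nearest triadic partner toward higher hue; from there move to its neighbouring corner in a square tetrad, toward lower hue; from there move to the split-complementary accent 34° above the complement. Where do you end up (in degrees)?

268°

+90° (square ↑): 294 + 90 = 384 → 384 − 360 = 24°
+120° (triadic ↑): 24 + 120 = 144°
−90° (square ↓): 144 − 90 = 54°
+214° (split-comp 34° ↑): 54 + 214 = 268°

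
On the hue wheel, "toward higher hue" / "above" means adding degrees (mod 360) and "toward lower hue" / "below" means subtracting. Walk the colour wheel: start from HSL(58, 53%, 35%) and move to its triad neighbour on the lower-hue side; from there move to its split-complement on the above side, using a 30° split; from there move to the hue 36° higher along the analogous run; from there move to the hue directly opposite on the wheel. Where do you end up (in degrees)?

4°

triadic ↓ −120°: 58 − 120 = -62 → -62 + 360 = 298°
split-comp 30° ↑ +210°: 298 + 210 = 508 → 508 − 360 = 148°
analog 36° ↑ +36°: 148 + 36 = 184°
complement +180°: 184 + 180 = 364 → 364 − 360 = 4°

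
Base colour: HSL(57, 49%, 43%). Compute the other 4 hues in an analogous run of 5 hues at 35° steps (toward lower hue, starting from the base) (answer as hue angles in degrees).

Analogous hues sit every 35° along the wheel.
57 − 35 = 22°
57 − 70 = -13 → -13 + 360 = 347°
57 − 105 = -48 → -48 + 360 = 312°
57 − 140 = -83 → -83 + 360 = 277°

22°, 347°, 312°, 277°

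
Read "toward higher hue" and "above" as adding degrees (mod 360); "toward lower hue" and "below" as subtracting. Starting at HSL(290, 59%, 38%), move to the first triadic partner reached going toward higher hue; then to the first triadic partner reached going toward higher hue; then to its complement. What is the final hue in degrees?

triadic ↑ +120°: 290 + 120 = 410 → 410 − 360 = 50°
triadic ↑ +120°: 50 + 120 = 170°
complement +180°: 170 + 180 = 350°

350°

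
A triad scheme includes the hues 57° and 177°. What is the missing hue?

A triad places three hues 120° apart.
The full set through 57° is {57°, 177°, 297°}.
Given {57°, 177°}, the missing hue is 297°.

297°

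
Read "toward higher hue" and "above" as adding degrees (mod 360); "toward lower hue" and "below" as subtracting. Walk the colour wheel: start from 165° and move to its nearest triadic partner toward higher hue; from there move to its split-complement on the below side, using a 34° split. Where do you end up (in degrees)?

triadic ↑ +120°: 165 + 120 = 285°
split-comp 34° ↓ +146°: 285 + 146 = 431 → 431 − 360 = 71°

71°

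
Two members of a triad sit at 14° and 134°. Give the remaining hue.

254°

A triad spaces three hues 120° apart.
The full set is {14°, 134°, 254°}.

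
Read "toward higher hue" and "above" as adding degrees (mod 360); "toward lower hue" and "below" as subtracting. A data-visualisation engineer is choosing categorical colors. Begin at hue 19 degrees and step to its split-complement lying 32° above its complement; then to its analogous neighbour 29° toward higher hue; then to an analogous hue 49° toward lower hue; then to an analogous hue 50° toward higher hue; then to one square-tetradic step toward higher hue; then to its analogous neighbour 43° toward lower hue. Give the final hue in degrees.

308°

+212° (split-comp 32° ↑): 19 + 212 = 231°
+29° (analog 29° ↑): 231 + 29 = 260°
−49° (analog 49° ↓): 260 − 49 = 211°
+50° (analog 50° ↑): 211 + 50 = 261°
+90° (square ↑): 261 + 90 = 351°
−43° (analog 43° ↓): 351 − 43 = 308°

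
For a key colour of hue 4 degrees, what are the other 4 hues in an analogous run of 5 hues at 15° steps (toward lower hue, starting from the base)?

349°, 334°, 319° and 304°

4 − 15 = -11 → -11 + 360 = 349°
4 − 30 = -26 → -26 + 360 = 334°
4 − 45 = -41 → -41 + 360 = 319°
4 − 60 = -56 → -56 + 360 = 304°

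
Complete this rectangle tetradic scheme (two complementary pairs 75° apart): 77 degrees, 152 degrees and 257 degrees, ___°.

332°

A rectangular tetradic uses two complementary pairs 75° apart: offsets 0°, 75°, 180°, 255°.
Among {77°, 152°, 257°}, 257° and 77° are a 180° pair.
The remaining hue 152° needs its own complement: 152 + 180 = 332°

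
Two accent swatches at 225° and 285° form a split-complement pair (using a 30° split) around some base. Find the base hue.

The accents sit 30° either side of the complement, so the complement is their short-arc midpoint on the wheel.
Short-arc midpoint of 225° and 285°: 255°.
Base is 180° from the complement: 255 − 180 = 75°

75°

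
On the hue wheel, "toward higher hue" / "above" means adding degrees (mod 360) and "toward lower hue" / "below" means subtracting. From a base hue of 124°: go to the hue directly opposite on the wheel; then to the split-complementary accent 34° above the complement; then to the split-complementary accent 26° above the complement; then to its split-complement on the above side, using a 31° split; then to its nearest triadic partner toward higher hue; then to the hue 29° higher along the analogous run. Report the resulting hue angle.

complement +180°: 124 + 180 = 304°
split-comp 34° ↑ +214°: 304 + 214 = 518 → 518 − 360 = 158°
split-comp 26° ↑ +206°: 158 + 206 = 364 → 364 − 360 = 4°
split-comp 31° ↑ +211°: 4 + 211 = 215°
triadic ↑ +120°: 215 + 120 = 335°
analog 29° ↑ +29°: 335 + 29 = 364 → 364 − 360 = 4°

4°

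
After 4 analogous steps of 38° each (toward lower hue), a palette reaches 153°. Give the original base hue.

4 steps of 38° (toward lower hue) give a net shift of −152°.
Start = end − shift: 153 + 152 = 305°

305°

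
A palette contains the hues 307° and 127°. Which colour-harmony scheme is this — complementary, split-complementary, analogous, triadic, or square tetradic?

Sort the hues: 127°, 307°.
Successive gaps around the wheel: 180°, 180°.
Two hues 180° apart are complementary.

complementary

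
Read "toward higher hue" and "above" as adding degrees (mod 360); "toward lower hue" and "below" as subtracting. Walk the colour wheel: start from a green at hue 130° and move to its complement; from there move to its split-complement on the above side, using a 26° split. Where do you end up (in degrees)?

156°

complement +180°: 130 + 180 = 310°
split-comp 26° ↑ +206°: 310 + 206 = 516 → 516 − 360 = 156°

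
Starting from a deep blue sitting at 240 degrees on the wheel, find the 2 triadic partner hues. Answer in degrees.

0° and 120°

A triad places three hues 120° apart.
240 + 120 = 360 → 360 − 360 = 0°
240 + 240 = 480 → 480 − 360 = 120°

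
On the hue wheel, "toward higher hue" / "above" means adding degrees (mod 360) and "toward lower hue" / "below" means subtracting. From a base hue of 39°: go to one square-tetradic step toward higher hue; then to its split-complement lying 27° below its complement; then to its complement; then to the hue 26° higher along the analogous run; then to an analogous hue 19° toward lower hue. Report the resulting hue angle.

109°

square ↑ +90°: 39 + 90 = 129°
split-comp 27° ↓ +153°: 129 + 153 = 282°
complement +180°: 282 + 180 = 462 → 462 − 360 = 102°
analog 26° ↑ +26°: 102 + 26 = 128°
analog 19° ↓ −19°: 128 − 19 = 109°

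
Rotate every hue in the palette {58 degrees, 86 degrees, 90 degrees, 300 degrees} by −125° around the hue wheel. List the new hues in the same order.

293°, 321°, 325°, 175°

58 − 125 = -67 → -67 + 360 = 293°
86 − 125 = -39 → -39 + 360 = 321°
90 − 125 = -35 → -35 + 360 = 325°
300 − 125 = 175°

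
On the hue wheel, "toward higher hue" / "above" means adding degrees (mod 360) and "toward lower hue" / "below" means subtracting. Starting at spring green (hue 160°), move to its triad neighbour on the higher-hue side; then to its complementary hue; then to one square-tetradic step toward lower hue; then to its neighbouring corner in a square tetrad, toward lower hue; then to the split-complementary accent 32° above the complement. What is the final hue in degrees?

160 + 120 = 280°   (triadic ↑)
280 + 180 = 460 → 460 − 360 = 100°   (complement)
100 − 90 = 10°   (square ↓)
10 − 90 = -80 → -80 + 360 = 280°   (square ↓)
280 + 212 = 492 → 492 − 360 = 132°   (split-comp 32° ↑)

132°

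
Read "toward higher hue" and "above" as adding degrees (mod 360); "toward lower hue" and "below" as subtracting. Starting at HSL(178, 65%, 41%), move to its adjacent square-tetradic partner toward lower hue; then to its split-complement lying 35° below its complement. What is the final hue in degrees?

233°

square ↓ −90°: 178 − 90 = 88°
split-comp 35° ↓ +145°: 88 + 145 = 233°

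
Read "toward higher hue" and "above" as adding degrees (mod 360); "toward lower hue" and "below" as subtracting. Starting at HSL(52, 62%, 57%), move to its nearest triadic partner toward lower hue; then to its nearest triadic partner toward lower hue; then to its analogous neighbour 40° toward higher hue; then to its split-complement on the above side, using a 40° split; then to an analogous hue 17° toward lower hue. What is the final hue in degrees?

triadic ↓ −120°: 52 − 120 = -68 → -68 + 360 = 292°
triadic ↓ −120°: 292 − 120 = 172°
analog 40° ↑ +40°: 172 + 40 = 212°
split-comp 40° ↑ +220°: 212 + 220 = 432 → 432 − 360 = 72°
analog 17° ↓ −17°: 72 − 17 = 55°

55°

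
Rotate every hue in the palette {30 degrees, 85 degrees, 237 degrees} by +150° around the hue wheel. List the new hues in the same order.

180°, 235°, 27°

30 + 150 = 180°
85 + 150 = 235°
237 + 150 = 387 → 387 − 360 = 27°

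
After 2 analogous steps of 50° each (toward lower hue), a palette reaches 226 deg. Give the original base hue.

326°

2 steps of 50° (toward lower hue) give a net shift of −100°.
Start = end − shift: 226 + 100 = 326°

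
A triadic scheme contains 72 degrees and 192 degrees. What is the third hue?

312°

A triad spaces three hues 120° apart.
The full set is {72°, 192°, 312°}.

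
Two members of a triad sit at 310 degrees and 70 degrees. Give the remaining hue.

A triad spaces three hues 120° apart.
The full set is {70°, 190°, 310°}.

190°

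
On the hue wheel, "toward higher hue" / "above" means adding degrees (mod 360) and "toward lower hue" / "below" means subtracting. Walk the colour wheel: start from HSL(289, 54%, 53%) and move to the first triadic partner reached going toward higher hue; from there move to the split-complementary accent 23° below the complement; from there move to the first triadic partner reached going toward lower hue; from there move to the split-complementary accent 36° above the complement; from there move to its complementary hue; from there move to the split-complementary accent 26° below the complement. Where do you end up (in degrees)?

+120° (triadic ↑): 289 + 120 = 409 → 409 − 360 = 49°
+157° (split-comp 23° ↓): 49 + 157 = 206°
−120° (triadic ↓): 206 − 120 = 86°
+216° (split-comp 36° ↑): 86 + 216 = 302°
+180° (complement): 302 + 180 = 482 → 482 − 360 = 122°
+154° (split-comp 26° ↓): 122 + 154 = 276°

276°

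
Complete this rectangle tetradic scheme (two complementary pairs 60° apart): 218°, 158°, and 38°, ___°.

338°

A rectangular tetradic uses two complementary pairs 60° apart: offsets 0°, 60°, 180°, 240°.
Among {38°, 158°, 218°}, 218° and 38° are a 180° pair.
The remaining hue 158° needs its own complement: 158 + 180 = 338°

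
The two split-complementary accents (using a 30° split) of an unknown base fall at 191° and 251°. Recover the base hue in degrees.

41°

The accents sit 30° either side of the complement, so the complement is their short-arc midpoint on the wheel.
Short-arc midpoint of 191° and 251°: 221°.
Base is 180° from the complement: 221 − 180 = 41°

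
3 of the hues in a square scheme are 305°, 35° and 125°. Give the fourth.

A square tetradic scheme places four hues every 90°.
The full set through 35° is {35°, 125°, 215°, 305°}.
Given {35°, 125°, 305°}, the missing hue is 215°.

215°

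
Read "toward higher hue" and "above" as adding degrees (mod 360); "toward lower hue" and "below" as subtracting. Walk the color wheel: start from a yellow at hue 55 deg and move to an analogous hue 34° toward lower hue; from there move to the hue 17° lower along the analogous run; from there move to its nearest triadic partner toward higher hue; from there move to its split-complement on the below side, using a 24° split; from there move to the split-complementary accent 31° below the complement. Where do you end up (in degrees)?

analog 34° ↓ −34°: 55 − 34 = 21°
analog 17° ↓ −17°: 21 − 17 = 4°
triadic ↑ +120°: 4 + 120 = 124°
split-comp 24° ↓ +156°: 124 + 156 = 280°
split-comp 31° ↓ +149°: 280 + 149 = 429 → 429 − 360 = 69°

69°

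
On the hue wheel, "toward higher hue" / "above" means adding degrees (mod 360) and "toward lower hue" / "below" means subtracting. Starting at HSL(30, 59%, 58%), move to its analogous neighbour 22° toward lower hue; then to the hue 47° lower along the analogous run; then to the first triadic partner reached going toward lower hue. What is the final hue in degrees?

201°

30 − 22 = 8°   (analog 22° ↓)
8 − 47 = -39 → -39 + 360 = 321°   (analog 47° ↓)
321 − 120 = 201°   (triadic ↓)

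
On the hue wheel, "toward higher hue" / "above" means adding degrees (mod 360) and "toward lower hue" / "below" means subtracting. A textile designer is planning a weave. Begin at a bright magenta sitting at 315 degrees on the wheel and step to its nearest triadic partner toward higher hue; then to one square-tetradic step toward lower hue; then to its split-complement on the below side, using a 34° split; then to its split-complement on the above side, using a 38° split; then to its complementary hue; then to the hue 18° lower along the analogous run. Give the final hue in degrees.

151°

315 + 120 = 435 → 435 − 360 = 75°   (triadic ↑)
75 − 90 = -15 → -15 + 360 = 345°   (square ↓)
345 + 146 = 491 → 491 − 360 = 131°   (split-comp 34° ↓)
131 + 218 = 349°   (split-comp 38° ↑)
349 + 180 = 529 → 529 − 360 = 169°   (complement)
169 − 18 = 151°   (analog 18° ↓)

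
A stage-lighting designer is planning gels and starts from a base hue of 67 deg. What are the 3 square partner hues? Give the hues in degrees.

A square tetradic scheme places four hues every 90°.
67 + 90 = 157°
67 + 180 = 247°
67 + 270 = 337°

157°, 247° and 337°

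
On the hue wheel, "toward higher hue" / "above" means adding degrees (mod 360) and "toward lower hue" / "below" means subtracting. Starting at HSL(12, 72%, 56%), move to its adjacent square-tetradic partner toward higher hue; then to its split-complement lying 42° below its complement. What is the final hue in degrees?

240°

12 + 90 = 102°   (square ↑)
102 + 138 = 240°   (split-comp 42° ↓)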